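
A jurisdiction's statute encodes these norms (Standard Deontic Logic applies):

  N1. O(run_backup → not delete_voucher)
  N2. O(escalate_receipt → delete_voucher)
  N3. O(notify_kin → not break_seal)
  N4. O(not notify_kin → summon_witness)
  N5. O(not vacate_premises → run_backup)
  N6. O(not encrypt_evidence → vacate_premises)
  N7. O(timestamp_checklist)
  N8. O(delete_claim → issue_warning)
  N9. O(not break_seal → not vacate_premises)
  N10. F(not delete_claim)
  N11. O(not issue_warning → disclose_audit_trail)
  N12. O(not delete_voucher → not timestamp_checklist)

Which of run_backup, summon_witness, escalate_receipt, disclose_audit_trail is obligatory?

summon_witness

Premise 7 states O(timestamp_checklist) outright.
The contrapositive of premise 12 (O(not delete_voucher → not timestamp_checklist)) is O(timestamp_checklist → delete_voucher), and O(timestamp_checklist) is already established, so O(delete_voucher).
Premise 1 is O(run_backup → not delete_voucher); contrapositively O(delete_voucher → not run_backup). Since O(delete_voucher) holds, K gives O(not run_backup).
Premise 5, O(not vacate_premises → run_backup), contraposes to O(not run_backup → vacate_premises); with O(not run_backup) we get O(vacate_premises).
Premise 9, O(not break_seal → not vacate_premises), contraposes to O(vacate_premises → break_seal); with O(vacate_premises) we get O(break_seal).
The contrapositive of premise 3 (O(notify_kin → not break_seal)) is O(break_seal → not notify_kin), and O(break_seal) is already established, so O(not notify_kin).
Premise 4 is O(not notify_kin → summon_witness); since O(not notify_kin), deontic closure gives O(summon_witness).
So O(summon_witness) holds — summon_witness is obligatory. None of the other listed options is made obligatory by any chain of premises.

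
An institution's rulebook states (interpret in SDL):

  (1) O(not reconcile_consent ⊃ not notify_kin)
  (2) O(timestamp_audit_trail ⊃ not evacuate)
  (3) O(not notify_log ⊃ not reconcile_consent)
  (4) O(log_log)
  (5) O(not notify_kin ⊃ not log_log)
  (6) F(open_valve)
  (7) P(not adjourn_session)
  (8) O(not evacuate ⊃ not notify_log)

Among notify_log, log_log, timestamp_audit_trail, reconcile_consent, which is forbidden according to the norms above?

From premise 4 we have O(log_log).
Premise 5, O(not notify_kin ⊃ not log_log), contraposes to O(log_log ⊃ notify_kin); with O(log_log) we get O(notify_kin).
Premise 1 is O(not reconcile_consent ⊃ not notify_kin); contrapositively O(notify_kin ⊃ reconcile_consent). Since O(notify_kin) holds, K gives O(reconcile_consent).
Premise 3, O(not notify_log ⊃ not reconcile_consent), contraposes to O(reconcile_consent ⊃ notify_log); with O(reconcile_consent) we get O(notify_log).
Premise 8, O(not evacuate ⊃ not notify_log), contraposes to O(notify_log ⊃ evacuate); with O(notify_log) we get O(evacuate).
The contrapositive of premise 2 (O(timestamp_audit_trail ⊃ not evacuate)) is O(evacuate ⊃ not timestamp_audit_trail), and O(evacuate) is already established, so O(not timestamp_audit_trail).
So O(not timestamp_audit_trail) holds, i.e. timestamp_audit_trail is forbidden. None of the other listed options is forbidden under the premises.

timestamp_audit_trail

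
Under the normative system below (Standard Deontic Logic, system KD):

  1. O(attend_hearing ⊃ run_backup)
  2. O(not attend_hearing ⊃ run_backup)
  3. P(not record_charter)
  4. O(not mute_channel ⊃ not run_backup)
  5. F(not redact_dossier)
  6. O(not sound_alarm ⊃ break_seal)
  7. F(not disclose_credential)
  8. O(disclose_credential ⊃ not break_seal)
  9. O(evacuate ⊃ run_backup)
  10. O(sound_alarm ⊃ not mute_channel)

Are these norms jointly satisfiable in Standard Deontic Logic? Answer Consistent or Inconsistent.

Premises 2 and 1 cover both cases: O(not attend_hearing ⊃ run_backup) and O(attend_hearing ⊃ run_backup). Since not attend_hearing ∨ attend_hearing is a tautology, O(run_backup) follows.
The contrapositive of premise 4 (O(not mute_channel ⊃ not run_backup)) is O(run_backup ⊃ mute_channel), and O(run_backup) is already established, so O(mute_channel).
Premise 10, O(sound_alarm ⊃ not mute_channel), contraposes to O(mute_channel ⊃ not sound_alarm); with O(mute_channel) we get O(not sound_alarm).
From O(not sound_alarm) and premise 6, O(not sound_alarm ⊃ break_seal), we obtain O(break_seal).
Premise 8, O(disclose_credential ⊃ not break_seal), contraposes to O(break_seal ⊃ not disclose_credential); with O(break_seal) we get O(not disclose_credential).
However, F(not disclose_credential) at premise 7 amounts to O(disclose_credential).
We now have both O(not disclose_credential) and O(disclose_credential) — disclose_credential is simultaneously obligatory and forbidden, violating the D-axiom.

Inconsistent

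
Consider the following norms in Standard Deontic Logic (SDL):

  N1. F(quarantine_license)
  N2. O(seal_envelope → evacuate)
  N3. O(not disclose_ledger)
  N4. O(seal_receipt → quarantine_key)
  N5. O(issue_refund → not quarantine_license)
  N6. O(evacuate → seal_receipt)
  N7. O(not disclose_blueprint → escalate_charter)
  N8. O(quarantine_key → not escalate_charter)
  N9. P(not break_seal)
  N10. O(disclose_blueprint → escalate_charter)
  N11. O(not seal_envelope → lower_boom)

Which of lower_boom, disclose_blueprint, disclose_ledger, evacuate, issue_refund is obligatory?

lower_boom

Premises 10 and 7 are O(disclose_blueprint → escalate_charter) and O(not disclose_blueprint → escalate_charter); every ideal world satisfies disclose_blueprint or not disclose_blueprint, so in either case escalate_charter holds — hence O(escalate_charter).
Premise 8 is O(quarantine_key → not escalate_charter); contrapositively O(escalate_charter → not quarantine_key). Since O(escalate_charter) holds, K gives O(not quarantine_key).
The contrapositive of premise 4 (O(seal_receipt → quarantine_key)) is O(not quarantine_key → not seal_receipt), and O(not quarantine_key) is already established, so O(not seal_receipt).
Premise 6, O(evacuate → seal_receipt), contraposes to O(not seal_receipt → not evacuate); with O(not seal_receipt) we get O(not evacuate).
Premise 2 is O(seal_envelope → evacuate); contrapositively O(not evacuate → not seal_envelope). Since O(not evacuate) holds, K gives O(not seal_envelope).
From O(not seal_envelope) and premise 11, O(not seal_envelope → lower_boom), we obtain O(lower_boom).
So O(lower_boom) holds — lower_boom is obligatory. None of the other listed options is made obligatory by any chain of premises.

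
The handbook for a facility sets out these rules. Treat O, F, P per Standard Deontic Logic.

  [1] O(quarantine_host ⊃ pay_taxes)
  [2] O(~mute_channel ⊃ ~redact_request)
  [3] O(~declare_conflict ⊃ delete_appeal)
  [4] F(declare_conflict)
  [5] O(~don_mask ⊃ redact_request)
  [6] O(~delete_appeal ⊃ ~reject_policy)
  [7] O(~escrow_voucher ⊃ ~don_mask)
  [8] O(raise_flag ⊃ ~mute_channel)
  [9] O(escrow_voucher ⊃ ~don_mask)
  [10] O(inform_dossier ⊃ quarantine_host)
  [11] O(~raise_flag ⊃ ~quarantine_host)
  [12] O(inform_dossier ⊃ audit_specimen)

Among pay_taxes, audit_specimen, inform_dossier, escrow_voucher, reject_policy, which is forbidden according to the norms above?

inform_dossier

By case analysis on ~escrow_voucher: premise 7 gives O(~escrow_voucher ⊃ ~don_mask) and premise 9 gives O(escrow_voucher ⊃ ~don_mask), so O(~don_mask) either way.
From O(~don_mask) and premise 5, O(~don_mask ⊃ redact_request), we obtain O(redact_request).
Premise 2, O(~mute_channel ⊃ ~redact_request), contraposes to O(redact_request ⊃ mute_channel); with O(redact_request) we get O(mute_channel).
The contrapositive of premise 8 (O(raise_flag ⊃ ~mute_channel)) is O(mute_channel ⊃ ~raise_flag), and O(mute_channel) is already established, so O(~raise_flag).
With premise 11, O(~raise_flag ⊃ ~quarantine_host), the K-axiom yields O(~quarantine_host).
Premise 10, O(inform_dossier ⊃ quarantine_host), contraposes to O(~quarantine_host ⊃ ~inform_dossier); with O(~quarantine_host) we get O(~inform_dossier).
So O(~inform_dossier) holds, i.e. inform_dossier is forbidden. None of the other listed options is forbidden under the premises.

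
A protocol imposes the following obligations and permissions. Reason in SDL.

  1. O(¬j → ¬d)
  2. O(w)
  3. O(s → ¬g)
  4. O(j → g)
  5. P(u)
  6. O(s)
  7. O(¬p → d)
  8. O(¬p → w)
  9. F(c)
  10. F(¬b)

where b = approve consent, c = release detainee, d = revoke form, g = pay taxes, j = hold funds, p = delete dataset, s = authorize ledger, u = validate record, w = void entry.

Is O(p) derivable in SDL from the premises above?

From premise 6 we have O(s).
Applying K to premise 3 (O(s → ¬g)) and O(s) yields O(¬g).
Premise 4, O(j → g), contraposes to O(¬g → ¬j); with O(¬g) we get O(¬j).
Applying K to premise 1 (O(¬j → ¬d)) and O(¬j) yields O(¬d).
Premise 7 is O(¬p → d); contrapositively O(¬d → p). Since O(¬d) holds, K gives O(p).
Premises 2, 5, 8, 9, 10 do not contribute to this derivation.
So O(p) follows.

Yes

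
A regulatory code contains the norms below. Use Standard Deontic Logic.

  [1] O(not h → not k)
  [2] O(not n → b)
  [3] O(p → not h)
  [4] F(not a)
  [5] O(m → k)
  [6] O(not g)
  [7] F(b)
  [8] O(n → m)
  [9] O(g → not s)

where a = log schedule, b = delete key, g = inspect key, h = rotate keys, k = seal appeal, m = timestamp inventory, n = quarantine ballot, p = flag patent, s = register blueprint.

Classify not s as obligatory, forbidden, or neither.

Premise 9 is O(g → not s), but O(g) is not derivable from the premises, so it does not yield O(not s).
No premise or chain of K-axiom applications forces O(not s), and none forces O(s). So not s is neither obligatory nor forbidden under these norms.

Neither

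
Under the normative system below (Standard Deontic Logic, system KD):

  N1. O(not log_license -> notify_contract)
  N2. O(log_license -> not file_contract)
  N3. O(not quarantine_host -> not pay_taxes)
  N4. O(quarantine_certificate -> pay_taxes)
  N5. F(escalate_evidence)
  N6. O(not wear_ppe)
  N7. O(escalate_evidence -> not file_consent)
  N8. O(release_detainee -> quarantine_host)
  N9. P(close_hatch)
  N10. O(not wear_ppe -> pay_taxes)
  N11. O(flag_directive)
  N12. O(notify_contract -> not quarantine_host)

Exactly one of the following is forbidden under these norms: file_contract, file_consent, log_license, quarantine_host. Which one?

Premise 6 states O(not wear_ppe) outright.
Premise 10 is O(not wear_ppe -> pay_taxes); since O(not wear_ppe), deontic closure gives O(pay_taxes).
The contrapositive of premise 3 (O(not quarantine_host -> not pay_taxes)) is O(pay_taxes -> quarantine_host), and O(pay_taxes) is already established, so O(quarantine_host).
Premise 12, O(notify_contract -> not quarantine_host), contraposes to O(quarantine_host -> not notify_contract); with O(quarantine_host) we get O(not notify_contract).
The contrapositive of premise 1 (O(not log_license -> notify_contract)) is O(not notify_contract -> log_license), and O(not notify_contract) is already established, so O(log_license).
Applying K to premise 2 (O(log_license -> not file_contract)) and O(log_license) yields O(not file_contract).
So O(not file_contract) holds, i.e. file_contract is forbidden. None of the other listed options is forbidden under the premises.

file_contract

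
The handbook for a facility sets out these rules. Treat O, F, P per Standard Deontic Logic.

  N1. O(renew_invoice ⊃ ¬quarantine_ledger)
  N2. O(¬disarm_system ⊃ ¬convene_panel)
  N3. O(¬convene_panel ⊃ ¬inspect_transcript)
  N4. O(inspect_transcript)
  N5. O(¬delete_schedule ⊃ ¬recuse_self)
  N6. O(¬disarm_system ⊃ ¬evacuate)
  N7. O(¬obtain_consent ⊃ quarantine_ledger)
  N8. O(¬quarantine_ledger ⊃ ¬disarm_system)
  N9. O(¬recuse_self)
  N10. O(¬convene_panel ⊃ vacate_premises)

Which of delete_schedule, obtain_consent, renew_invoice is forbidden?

Premise 4 gives O(inspect_transcript).
Premise 3 is O(¬convene_panel ⊃ ¬inspect_transcript); contrapositively O(inspect_transcript ⊃ convene_panel). Since O(inspect_transcript) holds, K gives O(convene_panel).
Premise 2, O(¬disarm_system ⊃ ¬convene_panel), contraposes to O(convene_panel ⊃ disarm_system); with O(convene_panel) we get O(disarm_system).
Premise 8, O(¬quarantine_ledger ⊃ ¬disarm_system), contraposes to O(disarm_system ⊃ quarantine_ledger); with O(disarm_system) we get O(quarantine_ledger).
The contrapositive of premise 1 (O(renew_invoice ⊃ ¬quarantine_ledger)) is O(quarantine_ledger ⊃ ¬renew_invoice), and O(quarantine_ledger) is already established, so O(¬renew_invoice).
So O(¬renew_invoice) holds, i.e. renew_invoice is forbidden. None of the other listed options is forbidden under the premises.

renew_invoice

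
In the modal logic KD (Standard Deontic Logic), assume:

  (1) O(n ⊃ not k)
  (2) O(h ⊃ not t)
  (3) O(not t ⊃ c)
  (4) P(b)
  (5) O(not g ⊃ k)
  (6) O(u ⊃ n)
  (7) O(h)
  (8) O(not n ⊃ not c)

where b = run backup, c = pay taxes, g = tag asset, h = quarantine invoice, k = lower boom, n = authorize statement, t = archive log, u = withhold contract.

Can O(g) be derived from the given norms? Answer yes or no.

Yes

From premise 7 we have O(h).
With premise 2, O(h ⊃ not t), the K-axiom yields O(not t).
With premise 3, O(not t ⊃ c), the K-axiom yields O(c).
Premise 8, O(not n ⊃ not c), contraposes to O(c ⊃ n); with O(c) we get O(n).
Premise 1 is O(n ⊃ not k); since O(n), deontic closure gives O(not k).
Premise 5, O(not g ⊃ k), contraposes to O(not k ⊃ g); with O(not k) we get O(g).
Premises 4, 6 do not contribute to this derivation.
So O(g) follows.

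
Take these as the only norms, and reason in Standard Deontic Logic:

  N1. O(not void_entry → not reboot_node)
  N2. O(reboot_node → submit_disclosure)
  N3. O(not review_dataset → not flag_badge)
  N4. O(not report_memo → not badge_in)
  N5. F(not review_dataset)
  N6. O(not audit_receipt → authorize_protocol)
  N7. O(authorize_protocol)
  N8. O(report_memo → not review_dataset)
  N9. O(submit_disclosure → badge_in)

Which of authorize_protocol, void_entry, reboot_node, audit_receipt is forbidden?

Premise 5 is F(not review_dataset), i.e. O(review_dataset).
Premise 8 is O(report_memo → not review_dataset); contrapositively O(review_dataset → not report_memo). Since O(review_dataset) holds, K gives O(not report_memo).
Applying K to premise 4 (O(not report_memo → not badge_in)) and O(not report_memo) yields O(not badge_in).
The contrapositive of premise 9 (O(submit_disclosure → badge_in)) is O(not badge_in → not submit_disclosure), and O(not badge_in) is already established, so O(not submit_disclosure).
The contrapositive of premise 2 (O(reboot_node → submit_disclosure)) is O(not submit_disclosure → not reboot_node), and O(not submit_disclosure) is already established, so O(not reboot_node).
So O(not reboot_node) holds, i.e. reboot_node is forbidden. None of the other listed options is forbidden under the premises.

reboot_node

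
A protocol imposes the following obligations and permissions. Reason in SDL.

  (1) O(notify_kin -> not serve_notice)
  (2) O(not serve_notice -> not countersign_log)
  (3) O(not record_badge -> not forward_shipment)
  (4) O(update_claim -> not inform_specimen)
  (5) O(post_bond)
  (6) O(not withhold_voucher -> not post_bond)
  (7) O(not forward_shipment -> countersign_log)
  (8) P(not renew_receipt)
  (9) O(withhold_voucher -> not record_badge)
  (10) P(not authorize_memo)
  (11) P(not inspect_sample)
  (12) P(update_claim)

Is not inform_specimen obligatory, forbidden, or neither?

Premise 4 is O(update_claim -> not inform_specimen), but O(update_claim) is not derivable from the premises (the permission P(update_claim) asserts only not O(not update_claim), not O(update_claim)), so it does not yield O(not inform_specimen).
No premise or chain of K-axiom applications forces O(not inform_specimen), and none forces O(inform_specimen). So not inform_specimen is neither obligatory nor forbidden under these norms.

Neither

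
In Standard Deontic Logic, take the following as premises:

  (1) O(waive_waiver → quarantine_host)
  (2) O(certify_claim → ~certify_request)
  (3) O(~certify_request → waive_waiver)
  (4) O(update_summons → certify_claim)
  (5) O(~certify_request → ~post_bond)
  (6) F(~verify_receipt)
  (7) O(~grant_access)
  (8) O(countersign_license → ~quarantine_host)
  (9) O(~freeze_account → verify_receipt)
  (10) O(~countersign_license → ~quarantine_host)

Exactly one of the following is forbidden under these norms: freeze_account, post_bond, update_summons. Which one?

update_summons

Premises 10 and 8 cover both cases: O(~countersign_license → ~quarantine_host) and O(countersign_license → ~quarantine_host). Since ~countersign_license ∨ countersign_license is a tautology, O(~quarantine_host) follows.
Premise 1, O(waive_waiver → quarantine_host), contraposes to O(~quarantine_host → ~waive_waiver); with O(~quarantine_host) we get O(~waive_waiver).
The contrapositive of premise 3 (O(~certify_request → waive_waiver)) is O(~waive_waiver → certify_request), and O(~waive_waiver) is already established, so O(certify_request).
The contrapositive of premise 2 (O(certify_claim → ~certify_request)) is O(certify_request → ~certify_claim), and O(certify_request) is already established, so O(~certify_claim).
Premise 4, O(update_summons → certify_claim), contraposes to O(~certify_claim → ~update_summons); with O(~certify_claim) we get O(~update_summons).
So O(~update_summons) holds, i.e. update_summons is forbidden. None of the other listed options is forbidden under the premises.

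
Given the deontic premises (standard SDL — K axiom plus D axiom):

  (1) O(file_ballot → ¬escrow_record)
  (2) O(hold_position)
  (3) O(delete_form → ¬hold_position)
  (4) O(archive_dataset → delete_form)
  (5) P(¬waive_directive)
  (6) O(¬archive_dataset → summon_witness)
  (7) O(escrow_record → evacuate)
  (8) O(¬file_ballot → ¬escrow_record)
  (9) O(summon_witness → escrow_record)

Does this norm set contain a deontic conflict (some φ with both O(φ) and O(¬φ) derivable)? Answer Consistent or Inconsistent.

Inconsistent

Premises 1 and 8 cover both cases: O(file_ballot → ¬escrow_record) and O(¬file_ballot → ¬escrow_record). Since file_ballot ∨ ¬file_ballot is a tautology, O(¬escrow_record) follows.
The contrapositive of premise 9 (O(summon_witness → escrow_record)) is O(¬escrow_record → ¬summon_witness), and O(¬escrow_record) is already established, so O(¬summon_witness).
Premise 6, O(¬archive_dataset → summon_witness), contraposes to O(¬summon_witness → archive_dataset); with O(¬summon_witness) we get O(archive_dataset).
Applying K to premise 4 (O(archive_dataset → delete_form)) and O(archive_dataset) yields O(delete_form).
From O(delete_form) and premise 3, O(delete_form → ¬hold_position), we obtain O(¬hold_position).
However, premise 2 gives O(hold_position).
We now have both O(¬hold_position) and O(hold_position) — hold_position is simultaneously obligatory and forbidden, violating the D-axiom.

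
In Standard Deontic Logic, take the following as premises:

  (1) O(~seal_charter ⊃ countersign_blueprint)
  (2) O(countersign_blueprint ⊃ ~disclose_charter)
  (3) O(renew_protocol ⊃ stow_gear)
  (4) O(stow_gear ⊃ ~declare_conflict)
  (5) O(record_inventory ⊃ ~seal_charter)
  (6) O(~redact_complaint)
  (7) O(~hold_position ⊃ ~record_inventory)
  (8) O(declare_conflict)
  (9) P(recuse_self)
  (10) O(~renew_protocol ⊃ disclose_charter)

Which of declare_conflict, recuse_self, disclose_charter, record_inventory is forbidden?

From premise 8 we have O(declare_conflict).
Premise 4 is O(stow_gear ⊃ ~declare_conflict); contrapositively O(declare_conflict ⊃ ~stow_gear). Since O(declare_conflict) holds, K gives O(~stow_gear).
Premise 3 is O(renew_protocol ⊃ stow_gear); contrapositively O(~stow_gear ⊃ ~renew_protocol). Since O(~stow_gear) holds, K gives O(~renew_protocol).
With premise 10, O(~renew_protocol ⊃ disclose_charter), the K-axiom yields O(disclose_charter).
Premise 2 is O(countersign_blueprint ⊃ ~disclose_charter); contrapositively O(disclose_charter ⊃ ~countersign_blueprint). Since O(disclose_charter) holds, K gives O(~countersign_blueprint).
Premise 1 is O(~seal_charter ⊃ countersign_blueprint); contrapositively O(~countersign_blueprint ⊃ seal_charter). Since O(~countersign_blueprint) holds, K gives O(seal_charter).
The contrapositive of premise 5 (O(record_inventory ⊃ ~seal_charter)) is O(seal_charter ⊃ ~record_inventory), and O(seal_charter) is already established, so O(~record_inventory).
So O(~record_inventory) holds, i.e. record_inventory is forbidden. None of the other listed options is forbidden under the premises.

record_inventory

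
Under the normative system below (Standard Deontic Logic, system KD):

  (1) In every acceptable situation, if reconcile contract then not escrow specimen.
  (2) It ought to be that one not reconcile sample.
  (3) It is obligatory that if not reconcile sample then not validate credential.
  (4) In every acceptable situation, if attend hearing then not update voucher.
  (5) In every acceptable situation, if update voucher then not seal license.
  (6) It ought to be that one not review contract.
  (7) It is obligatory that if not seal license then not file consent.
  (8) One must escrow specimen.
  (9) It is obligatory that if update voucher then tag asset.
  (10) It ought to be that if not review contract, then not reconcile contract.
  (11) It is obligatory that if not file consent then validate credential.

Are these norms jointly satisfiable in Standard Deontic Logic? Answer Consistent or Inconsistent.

Consistent

Premise 1 is O(reconcile_contract → ¬escrow_specimen), but O(reconcile_contract) is not derivable from the premises, so it does not yield O(¬escrow_specimen).
So O(¬escrow_specimen) is not derivable, and the apparent clash with O(escrow_specimen) does not arise.
A world satisfying every obligation exists (e.g. attend_hearing=false, escrow_specimen=true, file_consent=true, reconcile_contract=false, reconcile_sample=false, review_contract=false, seal_license=true, tag_asset=false, update_voucher=false, validate_credential=false); no atom is both obligatory and forbidden, so the set is consistent.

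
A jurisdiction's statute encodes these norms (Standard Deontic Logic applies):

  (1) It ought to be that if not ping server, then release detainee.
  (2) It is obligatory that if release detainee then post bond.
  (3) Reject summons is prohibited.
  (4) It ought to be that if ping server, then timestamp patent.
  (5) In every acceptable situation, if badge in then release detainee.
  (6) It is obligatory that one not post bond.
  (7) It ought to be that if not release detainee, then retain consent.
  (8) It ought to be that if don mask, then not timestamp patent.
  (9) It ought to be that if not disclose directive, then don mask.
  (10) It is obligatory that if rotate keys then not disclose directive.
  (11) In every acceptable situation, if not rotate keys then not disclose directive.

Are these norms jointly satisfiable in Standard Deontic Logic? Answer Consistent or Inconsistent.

By case analysis on rotate_keys: premise 10 gives O(rotate_keys → ¬disclose_directive) and premise 11 gives O(¬rotate_keys → ¬disclose_directive), so O(¬disclose_directive) either way.
With premise 9, O(¬disclose_directive → don_mask), the K-axiom yields O(don_mask).
From O(don_mask) and premise 8, O(don_mask → ¬timestamp_patent), we obtain O(¬timestamp_patent).
Premise 4, O(ping_server → timestamp_patent), contraposes to O(¬timestamp_patent → ¬ping_server); with O(¬timestamp_patent) we get O(¬ping_server).
Applying K to premise 1 (O(¬ping_server → release_detainee)) and O(¬ping_server) yields O(release_detainee).
From O(release_detainee) and premise 2, O(release_detainee → post_bond), we obtain O(post_bond).
However, premise 6 gives O(¬post_bond).
We now have both O(post_bond) and O(¬post_bond) — post_bond is simultaneously obligatory and forbidden, violating the D-axiom.

Inconsistent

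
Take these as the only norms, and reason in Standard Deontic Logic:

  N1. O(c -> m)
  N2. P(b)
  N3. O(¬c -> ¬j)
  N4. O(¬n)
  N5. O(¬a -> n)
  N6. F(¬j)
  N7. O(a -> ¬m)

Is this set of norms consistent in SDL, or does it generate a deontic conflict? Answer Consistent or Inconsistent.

Inconsistent

Premise 4 gives O(¬n).
The contrapositive of premise 5 (O(¬a -> n)) is O(¬n -> a), and O(¬n) is already established, so O(a).
Applying K to premise 7 (O(a -> ¬m)) and O(a) yields O(¬m).
Premise 1 is O(c -> m); contrapositively O(¬m -> ¬c). Since O(¬m) holds, K gives O(¬c).
Applying K to premise 3 (O(¬c -> ¬j)) and O(¬c) yields O(¬j).
Yet premise 6 is F(¬j), i.e. O(j).
We now have both O(¬j) and O(j) — j is simultaneously obligatory and forbidden, violating the D-axiom.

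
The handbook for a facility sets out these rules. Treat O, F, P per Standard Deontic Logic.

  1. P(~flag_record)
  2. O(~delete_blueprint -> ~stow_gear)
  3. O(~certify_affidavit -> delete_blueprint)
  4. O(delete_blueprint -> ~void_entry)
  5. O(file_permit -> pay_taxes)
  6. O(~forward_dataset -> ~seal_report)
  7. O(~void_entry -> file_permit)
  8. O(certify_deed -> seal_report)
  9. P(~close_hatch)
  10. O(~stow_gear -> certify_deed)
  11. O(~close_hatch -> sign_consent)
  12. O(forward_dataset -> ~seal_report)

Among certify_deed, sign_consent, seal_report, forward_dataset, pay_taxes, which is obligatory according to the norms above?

pay_taxes

By case analysis on forward_dataset: premise 12 gives O(forward_dataset -> ~seal_report) and premise 6 gives O(~forward_dataset -> ~seal_report), so O(~seal_report) either way.
Premise 8, O(certify_deed -> seal_report), contraposes to O(~seal_report -> ~certify_deed); with O(~seal_report) we get O(~certify_deed).
Premise 10 is O(~stow_gear -> certify_deed); contrapositively O(~certify_deed -> stow_gear). Since O(~certify_deed) holds, K gives O(stow_gear).
Premise 2, O(~delete_blueprint -> ~stow_gear), contraposes to O(stow_gear -> delete_blueprint); with O(stow_gear) we get O(delete_blueprint).
Applying K to premise 4 (O(delete_blueprint -> ~void_entry)) and O(delete_blueprint) yields O(~void_entry).
Premise 7 is O(~void_entry -> file_permit); since O(~void_entry), deontic closure gives O(file_permit).
With premise 5, O(file_permit -> pay_taxes), the K-axiom yields O(pay_taxes).
So O(pay_taxes) holds — pay_taxes is obligatory. None of the other listed options is made obligatory by any chain of premises.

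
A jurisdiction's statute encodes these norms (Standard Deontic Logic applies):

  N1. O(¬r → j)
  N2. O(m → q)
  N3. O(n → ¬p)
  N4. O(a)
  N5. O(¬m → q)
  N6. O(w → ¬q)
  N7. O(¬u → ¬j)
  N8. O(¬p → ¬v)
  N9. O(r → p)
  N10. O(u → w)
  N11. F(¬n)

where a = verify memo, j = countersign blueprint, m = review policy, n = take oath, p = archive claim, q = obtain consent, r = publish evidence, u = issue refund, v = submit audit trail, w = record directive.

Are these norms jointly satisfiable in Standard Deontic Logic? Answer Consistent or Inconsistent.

Inconsistent

Premises 5 and 2 are O(¬m → q) and O(m → q); every ideal world satisfies ¬m or m, so in either case q holds — hence O(q).
Premise 6 is O(w → ¬q); contrapositively O(q → ¬w). Since O(q) holds, K gives O(¬w).
Premise 10, O(u → w), contraposes to O(¬w → ¬u); with O(¬w) we get O(¬u).
Applying K to premise 7 (O(¬u → ¬j)) and O(¬u) yields O(¬j).
The contrapositive of premise 1 (O(¬r → j)) is O(¬j → r), and O(¬j) is already established, so O(r).
Premise 9 is O(r → p); since O(r), deontic closure gives O(p).
Premise 3, O(n → ¬p), contraposes to O(p → ¬n); with O(p) we get O(¬n).
But premise 11, F(¬n), means O(n).
We now have both O(¬n) and O(n) — n is simultaneously obligatory and forbidden, violating the D-axiom.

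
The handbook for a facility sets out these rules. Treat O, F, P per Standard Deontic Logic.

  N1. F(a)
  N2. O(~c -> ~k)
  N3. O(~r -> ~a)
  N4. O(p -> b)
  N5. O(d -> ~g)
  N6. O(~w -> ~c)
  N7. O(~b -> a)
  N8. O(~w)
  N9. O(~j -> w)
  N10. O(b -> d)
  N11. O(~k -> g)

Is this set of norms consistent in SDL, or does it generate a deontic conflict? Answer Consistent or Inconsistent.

Premise 1, F(a), is equivalent to O(~a).
The contrapositive of premise 7 (O(~b -> a)) is O(~a -> b), and O(~a) is already established, so O(b).
Applying K to premise 10 (O(b -> d)) and O(b) yields O(d).
From O(d) and premise 5, O(d -> ~g), we obtain O(~g).
Premise 11, O(~k -> g), contraposes to O(~g -> k); with O(~g) we get O(k).
The contrapositive of premise 2 (O(~c -> ~k)) is O(k -> c), and O(k) is already established, so O(c).
Premise 6 is O(~w -> ~c); contrapositively O(c -> w). Since O(c) holds, K gives O(w).
Yet premise 8 states O(~w).
We now have both O(w) and O(~w) — w is simultaneously obligatory and forbidden, violating the D-axiom.

Inconsistent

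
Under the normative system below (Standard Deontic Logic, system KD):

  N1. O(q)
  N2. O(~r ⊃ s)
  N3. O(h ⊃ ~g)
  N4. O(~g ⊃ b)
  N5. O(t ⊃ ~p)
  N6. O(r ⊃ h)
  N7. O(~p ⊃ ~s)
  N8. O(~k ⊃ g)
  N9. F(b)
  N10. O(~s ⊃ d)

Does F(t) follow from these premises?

Premise 9, F(b), is equivalent to O(~b).
Premise 4 is O(~g ⊃ b); contrapositively O(~b ⊃ g). Since O(~b) holds, K gives O(g).
Premise 3, O(h ⊃ ~g), contraposes to O(g ⊃ ~h); with O(g) we get O(~h).
Premise 6 is O(r ⊃ h); contrapositively O(~h ⊃ ~r). Since O(~h) holds, K gives O(~r).
With premise 2, O(~r ⊃ s), the K-axiom yields O(s).
Premise 7, O(~p ⊃ ~s), contraposes to O(s ⊃ p); with O(s) we get O(p).
Premise 5 is O(t ⊃ ~p); contrapositively O(p ⊃ ~t). Since O(p) holds, K gives O(~t).
Premises 1, 8, 10 do not contribute to this derivation.
So O(~t) holds, i.e. F(t). The claim follows.

Yes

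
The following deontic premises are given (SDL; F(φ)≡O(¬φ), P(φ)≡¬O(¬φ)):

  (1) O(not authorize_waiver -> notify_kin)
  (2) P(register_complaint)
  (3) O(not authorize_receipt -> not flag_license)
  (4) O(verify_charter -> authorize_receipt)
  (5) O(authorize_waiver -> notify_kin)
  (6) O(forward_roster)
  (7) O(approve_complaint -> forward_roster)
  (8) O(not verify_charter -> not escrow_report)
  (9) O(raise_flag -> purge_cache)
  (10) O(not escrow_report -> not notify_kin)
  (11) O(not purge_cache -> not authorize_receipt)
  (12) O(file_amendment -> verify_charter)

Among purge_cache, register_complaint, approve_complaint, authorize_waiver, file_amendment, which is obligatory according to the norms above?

By case analysis on not authorize_waiver: premise 1 gives O(not authorize_waiver -> notify_kin) and premise 5 gives O(authorize_waiver -> notify_kin), so O(notify_kin) either way.
Premise 10, O(not escrow_report -> not notify_kin), contraposes to O(notify_kin -> escrow_report); with O(notify_kin) we get O(escrow_report).
Premise 8 is O(not verify_charter -> not escrow_report); contrapositively O(escrow_report -> verify_charter). Since O(escrow_report) holds, K gives O(verify_charter).
Premise 4 is O(verify_charter -> authorize_receipt); since O(verify_charter), deontic closure gives O(authorize_receipt).
Premise 11, O(not purge_cache -> not authorize_receipt), contraposes to O(authorize_receipt -> purge_cache); with O(authorize_receipt) we get O(purge_cache).
So O(purge_cache) holds — purge_cache is obligatory. None of the other listed options is made obligatory by any chain of premises.

purge_cache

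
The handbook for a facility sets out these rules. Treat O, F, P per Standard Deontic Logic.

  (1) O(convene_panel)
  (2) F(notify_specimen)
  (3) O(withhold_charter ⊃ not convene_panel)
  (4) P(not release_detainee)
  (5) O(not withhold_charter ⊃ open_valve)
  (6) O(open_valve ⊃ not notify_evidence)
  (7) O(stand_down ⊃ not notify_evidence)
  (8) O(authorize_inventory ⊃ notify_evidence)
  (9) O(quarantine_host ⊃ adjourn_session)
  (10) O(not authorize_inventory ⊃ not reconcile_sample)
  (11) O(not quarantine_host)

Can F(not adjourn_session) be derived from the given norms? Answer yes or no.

Premise 9 is O(quarantine_host ⊃ adjourn_session), but O(quarantine_host) is not derivable from the premises, so it does not yield O(adjourn_session).
No other premise forces O(adjourn_session). An ideal world satisfying every premise can still have not adjourn_session true, so F(not adjourn_session) is not derivable.

No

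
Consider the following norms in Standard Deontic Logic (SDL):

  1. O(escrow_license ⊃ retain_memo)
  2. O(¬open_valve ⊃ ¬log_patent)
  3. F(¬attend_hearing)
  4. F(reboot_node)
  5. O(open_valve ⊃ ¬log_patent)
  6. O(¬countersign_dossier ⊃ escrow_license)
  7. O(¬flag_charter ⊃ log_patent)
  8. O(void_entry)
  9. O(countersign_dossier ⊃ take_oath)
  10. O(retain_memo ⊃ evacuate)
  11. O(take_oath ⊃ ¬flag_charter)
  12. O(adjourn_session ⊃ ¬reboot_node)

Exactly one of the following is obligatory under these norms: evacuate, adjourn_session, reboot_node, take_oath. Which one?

evacuate

Premises 2 and 5 cover both cases: O(¬open_valve ⊃ ¬log_patent) and O(open_valve ⊃ ¬log_patent). Since ¬open_valve ∨ open_valve is a tautology, O(¬log_patent) follows.
Premise 7 is O(¬flag_charter ⊃ log_patent); contrapositively O(¬log_patent ⊃ flag_charter). Since O(¬log_patent) holds, K gives O(flag_charter).
Premise 11 is O(take_oath ⊃ ¬flag_charter); contrapositively O(flag_charter ⊃ ¬take_oath). Since O(flag_charter) holds, K gives O(¬take_oath).
Premise 9, O(countersign_dossier ⊃ take_oath), contraposes to O(¬take_oath ⊃ ¬countersign_dossier); with O(¬take_oath) we get O(¬countersign_dossier).
Premise 6 is O(¬countersign_dossier ⊃ escrow_license); since O(¬countersign_dossier), deontic closure gives O(escrow_license).
Premise 1 is O(escrow_license ⊃ retain_memo); since O(escrow_license), deontic closure gives O(retain_memo).
With premise 10, O(retain_memo ⊃ evacuate), the K-axiom yields O(evacuate).
So O(evacuate) holds — evacuate is obligatory. None of the other listed options is made obligatory by any chain of premises.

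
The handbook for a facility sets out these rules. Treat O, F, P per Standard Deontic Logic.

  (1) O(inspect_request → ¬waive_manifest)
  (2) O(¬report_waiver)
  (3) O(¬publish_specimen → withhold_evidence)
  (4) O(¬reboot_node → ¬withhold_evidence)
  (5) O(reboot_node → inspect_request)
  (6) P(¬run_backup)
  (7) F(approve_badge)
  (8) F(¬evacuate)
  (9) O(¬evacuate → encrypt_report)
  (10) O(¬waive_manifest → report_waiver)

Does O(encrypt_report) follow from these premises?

No

Premise 9 is O(¬evacuate → encrypt_report), but O(¬evacuate) is not derivable from the premises, so it does not yield O(encrypt_report).
No other premise forces O(encrypt_report). An ideal world satisfying every premise can still have encrypt_report false, so O(encrypt_report) is not derivable.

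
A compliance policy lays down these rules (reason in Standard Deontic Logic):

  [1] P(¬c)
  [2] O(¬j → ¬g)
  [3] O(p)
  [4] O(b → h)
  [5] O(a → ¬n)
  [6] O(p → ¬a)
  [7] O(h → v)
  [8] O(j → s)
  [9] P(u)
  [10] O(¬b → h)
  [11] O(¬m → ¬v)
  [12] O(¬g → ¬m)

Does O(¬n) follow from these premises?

No

Premise 5 is O(a → ¬n), but O(a) is not derivable from the premises, so it does not yield O(¬n).
No other premise forces O(¬n). An ideal world satisfying every premise can still have ¬n false, so O(¬n) is not derivable.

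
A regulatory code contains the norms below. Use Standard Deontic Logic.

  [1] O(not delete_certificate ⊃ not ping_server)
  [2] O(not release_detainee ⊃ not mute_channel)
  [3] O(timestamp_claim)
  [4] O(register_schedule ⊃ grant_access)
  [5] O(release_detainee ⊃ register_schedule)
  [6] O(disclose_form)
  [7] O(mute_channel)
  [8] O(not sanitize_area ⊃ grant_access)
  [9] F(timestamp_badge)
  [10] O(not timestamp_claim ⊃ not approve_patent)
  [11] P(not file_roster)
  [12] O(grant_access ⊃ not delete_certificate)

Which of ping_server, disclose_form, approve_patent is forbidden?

Premise 7 gives O(mute_channel).
The contrapositive of premise 2 (O(not release_detainee ⊃ not mute_channel)) is O(mute_channel ⊃ release_detainee), and O(mute_channel) is already established, so O(release_detainee).
Applying K to premise 5 (O(release_detainee ⊃ register_schedule)) and O(release_detainee) yields O(register_schedule).
From O(register_schedule) and premise 4, O(register_schedule ⊃ grant_access), we obtain O(grant_access).
Applying K to premise 12 (O(grant_access ⊃ not delete_certificate)) and O(grant_access) yields O(not delete_certificate).
Premise 1 is O(not delete_certificate ⊃ not ping_server); since O(not delete_certificate), deontic closure gives O(not ping_server).
So O(not ping_server) holds, i.e. ping_server is forbidden. None of the other listed options is forbidden under the premises.

ping_server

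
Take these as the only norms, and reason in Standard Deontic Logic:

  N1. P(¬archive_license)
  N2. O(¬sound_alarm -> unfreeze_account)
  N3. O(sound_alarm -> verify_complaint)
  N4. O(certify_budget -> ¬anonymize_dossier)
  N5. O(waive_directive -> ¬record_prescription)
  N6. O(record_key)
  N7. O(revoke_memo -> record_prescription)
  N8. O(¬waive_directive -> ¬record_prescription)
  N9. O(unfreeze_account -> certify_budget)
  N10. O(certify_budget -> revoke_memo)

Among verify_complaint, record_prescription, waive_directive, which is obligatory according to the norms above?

By case analysis on waive_directive: premise 5 gives O(waive_directive -> ¬record_prescription) and premise 8 gives O(¬waive_directive -> ¬record_prescription), so O(¬record_prescription) either way.
Premise 7, O(revoke_memo -> record_prescription), contraposes to O(¬record_prescription -> ¬revoke_memo); with O(¬record_prescription) we get O(¬revoke_memo).
Premise 10, O(certify_budget -> revoke_memo), contraposes to O(¬revoke_memo -> ¬certify_budget); with O(¬revoke_memo) we get O(¬certify_budget).
Premise 9 is O(unfreeze_account -> certify_budget); contrapositively O(¬certify_budget -> ¬unfreeze_account). Since O(¬certify_budget) holds, K gives O(¬unfreeze_account).
Premise 2, O(¬sound_alarm -> unfreeze_account), contraposes to O(¬unfreeze_account -> sound_alarm); with O(¬unfreeze_account) we get O(sound_alarm).
From O(sound_alarm) and premise 3, O(sound_alarm -> verify_complaint), we obtain O(verify_complaint).
So O(verify_complaint) holds — verify_complaint is obligatory. None of the other listed options is made obligatory by any chain of premises.

verify_complaint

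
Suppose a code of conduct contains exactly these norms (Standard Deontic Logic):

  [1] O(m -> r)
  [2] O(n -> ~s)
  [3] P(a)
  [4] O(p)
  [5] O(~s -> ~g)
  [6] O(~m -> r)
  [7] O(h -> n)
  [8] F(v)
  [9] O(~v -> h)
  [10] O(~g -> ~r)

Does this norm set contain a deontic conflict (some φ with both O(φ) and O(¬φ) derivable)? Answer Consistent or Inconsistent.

Inconsistent

By case analysis on ~m: premise 6 gives O(~m -> r) and premise 1 gives O(m -> r), so O(r) either way.
The contrapositive of premise 10 (O(~g -> ~r)) is O(r -> g), and O(r) is already established, so O(g).
The contrapositive of premise 5 (O(~s -> ~g)) is O(g -> s), and O(g) is already established, so O(s).
Premise 2 is O(n -> ~s); contrapositively O(s -> ~n). Since O(s) holds, K gives O(~n).
Premise 7 is O(h -> n); contrapositively O(~n -> ~h). Since O(~n) holds, K gives O(~h).
Premise 9, O(~v -> h), contraposes to O(~h -> v); with O(~h) we get O(v).
However, F(v) at premise 8 amounts to O(~v).
We now have both O(v) and O(~v) — v is simultaneously obligatory and forbidden, violating the D-axiom.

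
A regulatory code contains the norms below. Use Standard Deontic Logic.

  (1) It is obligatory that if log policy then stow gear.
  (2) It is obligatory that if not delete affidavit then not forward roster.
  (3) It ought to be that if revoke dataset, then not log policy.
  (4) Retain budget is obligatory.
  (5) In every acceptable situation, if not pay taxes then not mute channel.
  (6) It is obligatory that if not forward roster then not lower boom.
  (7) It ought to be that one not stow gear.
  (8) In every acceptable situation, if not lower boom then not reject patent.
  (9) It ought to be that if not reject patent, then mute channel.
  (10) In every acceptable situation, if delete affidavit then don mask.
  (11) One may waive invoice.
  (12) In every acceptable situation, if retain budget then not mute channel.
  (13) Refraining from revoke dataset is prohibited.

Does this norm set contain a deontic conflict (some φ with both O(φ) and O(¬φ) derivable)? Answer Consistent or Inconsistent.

Premise 1 is O(log_policy → stow_gear), but O(log_policy) is not derivable from the premises, so it does not yield O(stow_gear).
So O(stow_gear) is not derivable, and the apparent clash with O(¬stow_gear) does not arise.
A world satisfying every obligation exists (e.g. delete_affidavit=true, don_mask=true, forward_roster=true, log_policy=false, lower_boom=true, mute_channel=false, pay_taxes=false, reject_patent=true, retain_budget=true, revoke_dataset=true, stow_gear=false, waive_invoice=false); no atom is both obligatory and forbidden, so the set is consistent.

Consistent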